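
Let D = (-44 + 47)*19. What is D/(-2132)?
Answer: -57/2132 ≈ -0.026735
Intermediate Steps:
D = 57 (D = 3*19 = 57)
D/(-2132) = 57/(-2132) = 57*(-1/2132) = -57/2132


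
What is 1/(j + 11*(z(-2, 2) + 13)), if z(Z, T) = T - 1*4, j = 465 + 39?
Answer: 1/625 ≈ 0.0016000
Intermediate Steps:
j = 504
z(Z, T) = -4 + T (z(Z, T) = T - 4 = -4 + T)
1/(j + 11*(z(-2, 2) + 13)) = 1/(504 + 11*((-4 + 2) + 13)) = 1/(504 + 11*(-2 + 13)) = 1/(504 + 11*11) = 1/(504 + 121) = 1/625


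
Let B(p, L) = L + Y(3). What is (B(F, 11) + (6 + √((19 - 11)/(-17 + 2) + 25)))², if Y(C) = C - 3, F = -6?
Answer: (255 + √5505)²/225 ≈ 481.64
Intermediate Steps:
Y(C) = -3 + C
B(p, L) = L (B(p, L) = L + (-3 + 3) = L + 0 = L)
(B(F, 11) + (6 + √((19 - 11)/(-17 + 2) + 25)))² = (11 + (6 + √((19 - 11)/(-17 + 2) + 25)))² = (11 + (6 + √(8/(-15) + 25)))² = (11 + (6 + √(8*(-1/15) + 25)))² = (11 + (6 + √(-8/15 + 25)))² = (11 + (6 + √(367/15)))² = (11 + (6 + √5505/15))² = (17 + √5505/15)²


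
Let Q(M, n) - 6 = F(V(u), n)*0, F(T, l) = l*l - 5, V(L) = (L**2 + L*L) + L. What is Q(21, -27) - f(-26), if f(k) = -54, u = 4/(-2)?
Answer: 60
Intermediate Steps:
u = -2 (u = 4*(-1/2) = -2)
V(L) = L + 2*L**2 (V(L) = (L**2 + L**2) + L = 2*L**2 + L = L + 2*L**2)
F(T, l) = -5 + l**2 (F(T, l) = l**2 - 5 = -5 + l**2)
Q(M, n) = 6 (Q(M, n) = 6 + (-5 + n**2)*0 = 6 + 0 = 6)
Q(21, -27) - f(-26) = 6 - 1*(-54) = 6 + 54 = 60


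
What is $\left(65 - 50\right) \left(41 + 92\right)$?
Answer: $1995$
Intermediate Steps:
$\left(65 - 50\right) \left(41 + 92\right) = \left(65 - 50\right) 133 = 15 \cdot 133 = 1995$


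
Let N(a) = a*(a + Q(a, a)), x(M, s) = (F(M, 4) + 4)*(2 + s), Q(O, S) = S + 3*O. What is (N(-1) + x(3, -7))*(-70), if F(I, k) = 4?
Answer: 2450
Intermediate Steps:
x(M, s) = 16 + 8*s (x(M, s) = (4 + 4)*(2 + s) = 8*(2 + s) = 16 + 8*s)
N(a) = 5*a² (N(a) = a*(a + (a + 3*a)) = a*(a + 4*a) = a*(5*a) = 5*a²)
(N(-1) + x(3, -7))*(-70) = (5*(-1)² + (16 + 8*(-7)))*(-70) = (5*1 + (16 - 56))*(-70) = (5 - 40)*(-70) = -35*(-70) = 2450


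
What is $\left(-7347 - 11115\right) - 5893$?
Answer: $-24355$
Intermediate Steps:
$\left(-7347 - 11115\right) - 5893 = -18462 - 5893 = -24355$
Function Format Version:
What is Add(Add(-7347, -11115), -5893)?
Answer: -24355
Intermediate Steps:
Add(Add(-7347, -11115), -5893) = Add(-18462, -5893) = -24355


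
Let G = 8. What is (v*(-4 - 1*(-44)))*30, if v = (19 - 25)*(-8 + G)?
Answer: 0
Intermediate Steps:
v = 0 (v = (19 - 25)*(-8 + 8) = -6*0 = 0)
(v*(-4 - 1*(-44)))*30 = (0*(-4 - 1*(-44)))*30 = (0*(-4 + 44))*30 = (0*40)*30 = 0*30 = 0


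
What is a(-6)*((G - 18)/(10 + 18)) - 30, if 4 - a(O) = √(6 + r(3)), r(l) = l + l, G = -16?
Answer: -244/7 + 17*√3/7 ≈ -30.651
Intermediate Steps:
r(l) = 2*l
a(O) = 4 - 2*√3 (a(O) = 4 - √(6 + 2*3) = 4 - √(6 + 6) = 4 - √12 = 4 - 2*√3)
a(-6)*((G - 18)/(10 + 18)) - 30 = (4 - 2*√3)*((-16 - 18)/(10 + 18)) - 30 = (4 - 2*√3)*(-34/28) - 30 = (4 - 2*√3)*(-34*1/28) - 30 = (4 - 2*√3)*(-17/14) - 30 = (-34/7 + 17*√3/7) - 30 = -244/7 + 17*√3/7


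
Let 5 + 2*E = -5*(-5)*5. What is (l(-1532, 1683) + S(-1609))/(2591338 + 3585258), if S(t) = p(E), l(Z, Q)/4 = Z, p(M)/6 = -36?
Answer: -1586/1544149 ≈ -0.0010271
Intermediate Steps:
E = 60 (E = -5/2 + (-5*(-5)*5)/2 = -5/2 + (25*5)/2 = -5/2 + (½)*125 = -5/2 + 125/2 = 60)
p(M) = -216 (p(M) = 6*(-36) = -216)
l(Z, Q) = 4*Z
S(t) = -216
(l(-1532, 1683) + S(-1609))/(2591338 + 3585258) = (4*(-1532) - 216)/(2591338 + 3585258) = (-6128 - 216)/6176596 = -6344*1/6176596 = -1586/1544149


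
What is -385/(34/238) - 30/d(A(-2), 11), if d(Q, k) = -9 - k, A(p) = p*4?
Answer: -5387/2 ≈ -2693.5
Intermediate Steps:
A(p) = 4*p
-385/(34/238) - 30/d(A(-2), 11) = -385/(34/238) - 30/(-9 - 1*11) = -385/(34*(1/238)) - 30/(-9 - 11) = -385/1/7 - 30/(-20) = -385*7 - 30*(-1/20) = -2695 + 3/2 = -5387/2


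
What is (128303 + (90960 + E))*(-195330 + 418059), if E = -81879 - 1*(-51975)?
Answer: 42175740711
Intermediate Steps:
E = -29904 (E = -81879 + 51975 = -29904)
(128303 + (90960 + E))*(-195330 + 418059) = (128303 + (90960 - 29904))*(-195330 + 418059) = (128303 + 61056)*222729 = 189359*222729 = 42175740711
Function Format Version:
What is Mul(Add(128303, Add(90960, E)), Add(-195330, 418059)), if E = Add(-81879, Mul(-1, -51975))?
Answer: 42175740711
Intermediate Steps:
E = -29904 (E = Add(-81879, 51975) = -29904)
Mul(Add(128303, Add(90960, E)), Add(-195330, 418059)) = Mul(Add(128303, Add(90960, -29904)), Add(-195330, 418059)) = Mul(Add(128303, 61056), 222729) = Mul(189359, 222729) = 42175740711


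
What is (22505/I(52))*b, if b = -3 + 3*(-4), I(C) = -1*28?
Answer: 48225/4 ≈ 12056.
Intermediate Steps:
I(C) = -28
b = -15 (b = -3 - 12 = -15)
(22505/I(52))*b = (22505/(-28))*(-15) = (22505*(-1/28))*(-15) = -3215/4*(-15) = 48225/4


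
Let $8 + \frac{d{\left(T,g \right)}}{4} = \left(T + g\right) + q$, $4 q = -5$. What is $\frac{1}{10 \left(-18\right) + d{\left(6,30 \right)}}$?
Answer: $- \frac{1}{73} \approx -0.013699$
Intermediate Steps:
$q = - \frac{5}{4}$ ($q = \frac{1}{4} \left(-5\right) = - \frac{5}{4} \approx -1.25$)
$d{\left(T,g \right)} = -37 + 4 T + 4 g$ ($d{\left(T,g \right)} = -32 + 4 \left(\left(T + g\right) - \frac{5}{4}\right) = -32 + 4 \left(- \frac{5}{4} + T + g\right) = -32 + \left(-5 + 4 T + 4 g\right) = -37 + 4 T + 4 g$)
$\frac{1}{10 \left(-18\right) + d{\left(6,30 \right)}} = \frac{1}{10 \left(-18\right) + \left(-37 + 4 \cdot 6 + 4 \cdot 30\right)} = \frac{1}{-180 + \left(-37 + 24 + 120\right)} = \frac{1}{-180 + 107} = \frac{1}{-73} = - \frac{1}{73}$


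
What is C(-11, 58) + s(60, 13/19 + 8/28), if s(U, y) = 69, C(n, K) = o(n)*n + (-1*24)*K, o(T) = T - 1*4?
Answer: -1158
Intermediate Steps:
o(T) = -4 + T (o(T) = T - 4 = -4 + T)
C(n, K) = -24*K + n*(-4 + n) (C(n, K) = (-4 + n)*n + (-1*24)*K = n*(-4 + n) - 24*K = -24*K + n*(-4 + n))
C(-11, 58) + s(60, 13/19 + 8/28) = (-24*58 - 11*(-4 - 11)) + 69 = (-1392 - 11*(-15)) + 69 = (-1392 + 165) + 69 = -1227 + 69 = -1158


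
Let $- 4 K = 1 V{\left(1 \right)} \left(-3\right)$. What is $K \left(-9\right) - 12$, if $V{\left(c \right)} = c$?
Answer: $- \frac{75}{4} \approx -18.75$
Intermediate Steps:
$K = \frac{3}{4}$ ($K = - \frac{1 \cdot 1 \left(-3\right)}{4} = - \frac{1 \left(-3\right)}{4} = \left(- \frac{1}{4}\right) \left(-3\right) = \frac{3}{4} \approx 0.75$)
$K \left(-9\right) - 12 = \frac{3}{4} \left(-9\right) - 12 = - \frac{27}{4} - 12 = - \frac{75}{4}$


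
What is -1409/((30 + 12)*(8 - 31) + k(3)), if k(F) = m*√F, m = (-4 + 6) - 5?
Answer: 453698/311043 - 1409*√3/311043 ≈ 1.4508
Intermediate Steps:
m = -3 (m = 2 - 5 = -3)
k(F) = -3*√F
-1409/((30 + 12)*(8 - 31) + k(3)) = -1409/((30 + 12)*(8 - 31) - 3*√3) = -1409/(42*(-23) - 3*√3) = -1409/(-966 - 3*√3)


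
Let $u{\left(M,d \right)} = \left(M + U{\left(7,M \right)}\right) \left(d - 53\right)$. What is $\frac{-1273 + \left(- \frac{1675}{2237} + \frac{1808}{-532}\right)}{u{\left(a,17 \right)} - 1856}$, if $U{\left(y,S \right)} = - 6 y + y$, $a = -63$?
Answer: $- \frac{94994533}{124363778} \approx -0.76384$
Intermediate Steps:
$U{\left(y,S \right)} = - 5 y$
$u{\left(M,d \right)} = \left(-53 + d\right) \left(-35 + M\right)$ ($u{\left(M,d \right)} = \left(M - 35\right) \left(d - 53\right) = \left(M - 35\right) \left(-53 + d\right) = \left(-35 + M\right) \left(-53 + d\right) = \left(-53 + d\right) \left(-35 + M\right)$)
$\frac{-1273 + \left(- \frac{1675}{2237} + \frac{1808}{-532}\right)}{u{\left(a,17 \right)} - 1856} = \frac{-1273 + \left(- \frac{1675}{2237} + \frac{1808}{-532}\right)}{\left(1855 - -3339 - 595 - 1071\right) - 1856} = \frac{-1273 + \left(\left(-1675\right) \frac{1}{2237} + 1808 \left(- \frac{1}{532}\right)\right)}{\left(1855 + 3339 - 595 - 1071\right) - 1856} = \frac{-1273 - \frac{1233899}{297521}}{3528 - 1856} = \frac{-1273 - \frac{1233899}{297521}}{1672} = \left(- \frac{379978132}{297521}\right) \frac{1}{1672} = - \frac{94994533}{124363778}$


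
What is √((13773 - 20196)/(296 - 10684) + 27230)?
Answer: √14992198139/742 ≈ 165.02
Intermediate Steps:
√((13773 - 20196)/(296 - 10684) + 27230) = √(-6423/(-10388) + 27230) = √(-6423*(-1/10388) + 27230) = √(6423/10388 + 27230) = √(282871663/10388) = √14992198139/742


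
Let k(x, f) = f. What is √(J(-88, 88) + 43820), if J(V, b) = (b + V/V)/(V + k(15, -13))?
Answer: √446998831/101 ≈ 209.33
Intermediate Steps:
J(V, b) = (1 + b)/(-13 + V) (J(V, b) = (b + V/V)/(V - 13) = (b + 1)/(-13 + V) = (1 + b)/(-13 + V))
√(J(-88, 88) + 43820) = √((1 + 88)/(-13 - 88) + 43820) = √(89/(-101) + 43820) = √(-1/101*89 + 43820) = √(-89/101 + 43820) = √(4425731/101) = √446998831/101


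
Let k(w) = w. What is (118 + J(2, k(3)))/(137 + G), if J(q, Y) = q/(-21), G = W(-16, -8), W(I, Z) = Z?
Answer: 2476/2709 ≈ 0.91399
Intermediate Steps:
G = -8
J(q, Y) = -q/21 (J(q, Y) = q*(-1/21) = -q/21)
(118 + J(2, k(3)))/(137 + G) = (118 - 1/21*2)/(137 - 8) = (118 - 2/21)/129 = (2476/21)*(1/129) = 2476/2709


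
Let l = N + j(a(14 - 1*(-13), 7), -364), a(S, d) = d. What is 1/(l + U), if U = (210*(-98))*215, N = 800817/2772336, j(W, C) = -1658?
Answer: -924112/4090450277157 ≈ -2.2592e-7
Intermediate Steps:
N = 266939/924112 (N = 800817*(1/2772336) = 266939/924112 ≈ 0.28886)
l = -1531910757/924112 (l = 266939/924112 - 1658 = -1531910757/924112 ≈ -1657.7)
U = -4424700 (U = -20580*215 = -4424700)
1/(l + U) = 1/(-1531910757/924112 - 4424700) = 1/(-4090450277157/924112) = -924112/4090450277157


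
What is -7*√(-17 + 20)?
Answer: -7*√3 ≈ -12.124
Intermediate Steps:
-7*√(-17 + 20) = -7*√3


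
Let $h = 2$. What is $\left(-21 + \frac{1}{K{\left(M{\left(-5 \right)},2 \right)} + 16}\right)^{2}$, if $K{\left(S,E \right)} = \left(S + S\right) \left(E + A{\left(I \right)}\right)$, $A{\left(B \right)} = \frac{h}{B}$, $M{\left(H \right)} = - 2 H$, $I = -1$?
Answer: $\frac{112225}{256} \approx 438.38$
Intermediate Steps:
$A{\left(B \right)} = \frac{2}{B}$
$K{\left(S,E \right)} = 2 S \left(-2 + E\right)$ ($K{\left(S,E \right)} = \left(S + S\right) \left(E + \frac{2}{-1}\right) = 2 S \left(E + 2 \left(-1\right)\right) = 2 S \left(E - 2\right) = 2 S \left(-2 + E\right)$)
$\left(-21 + \frac{1}{K{\left(M{\left(-5 \right)},2 \right)} + 16}\right)^{2} = \left(-21 + \frac{1}{2 \left(\left(-2\right) \left(-5\right)\right) \left(-2 + 2\right) + 16}\right)^{2} = \left(-21 + \frac{1}{2 \cdot 10 \cdot 0 + 16}\right)^{2} = \left(-21 + \frac{1}{0 + 16}\right)^{2} = \left(-21 + \frac{1}{16}\right)^{2} = \left(- \frac{335}{16}\right)^{2} = \frac{112225}{256}$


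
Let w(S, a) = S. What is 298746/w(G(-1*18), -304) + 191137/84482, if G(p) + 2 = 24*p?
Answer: -1796836151/2618942 ≈ -686.09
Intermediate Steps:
G(p) = -2 + 24*p
298746/w(G(-1*18), -304) + 191137/84482 = 298746/(-2 + 24*(-1*18)) + 191137/84482 = 298746/(-2 + 24*(-18)) + 191137*(1/84482) = 298746/(-2 - 432) + 191137/84482 = 298746/(-434) + 191137/84482 = 298746*(-1/434) + 191137/84482 = -21339/31 + 191137/84482 = -1796836151/2618942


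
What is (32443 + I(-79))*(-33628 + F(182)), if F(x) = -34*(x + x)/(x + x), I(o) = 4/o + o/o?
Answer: -86278129664/79 ≈ -1.0921e+9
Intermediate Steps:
I(o) = 1 + 4/o (I(o) = 4/o + 1 = 1 + 4/o)
F(x) = -34 (F(x) = -34*2*x/(2*x) = -34*2*x*1/(2*x) = -34*1 = -34)
(32443 + I(-79))*(-33628 + F(182)) = (32443 + (4 - 79)/(-79))*(-33628 - 34) = (32443 - 1/79*(-75))*(-33662) = (32443 + 75/79)*(-33662) = (2563072/79)*(-33662) = -86278129664/79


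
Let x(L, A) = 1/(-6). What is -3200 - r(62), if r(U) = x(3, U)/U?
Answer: -1190399/372 ≈ -3200.0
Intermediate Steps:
x(L, A) = -⅙
r(U) = -1/(6*U)
-3200 - r(62) = -3200 - (-1)/(6*62) = -3200 - 1*(-1/372) = -3200 + 1/372 = -1190399/372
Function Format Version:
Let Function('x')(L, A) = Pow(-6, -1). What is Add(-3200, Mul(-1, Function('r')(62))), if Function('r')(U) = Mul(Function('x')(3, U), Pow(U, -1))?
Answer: Rational(-1190399, 372) ≈ -3200.0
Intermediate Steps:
Function('x')(L, A) = Rational(-1, 6)
Function('r')(U) = Mul(Rational(-1, 6), Pow(U, -1))
Add(-3200, Mul(-1, Function('r')(62))) = Add(-3200, Mul(-1, Mul(Rational(-1, 6), Pow(62, -1)))) = Add(-3200, Mul(-1, Mul(Rational(-1, 6), Rational(1, 62)))) = Add(-3200, Mul(-1, Rational(-1, 372))) = Add(-3200, Rational(1, 372)) = Rational(-1190399, 372)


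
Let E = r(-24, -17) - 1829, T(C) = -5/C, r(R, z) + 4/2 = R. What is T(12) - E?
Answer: 22255/12 ≈ 1854.6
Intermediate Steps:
r(R, z) = -2 + R
E = -1855 (E = (-2 - 24) - 1829 = -26 - 1829 = -1855)
T(12) - E = -5/12 - 1*(-1855) = -5*1/12 + 1855 = -5/12 + 1855 = 22255/12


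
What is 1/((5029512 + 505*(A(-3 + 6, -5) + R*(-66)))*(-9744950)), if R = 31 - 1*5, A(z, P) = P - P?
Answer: -1/40567564193400 ≈ -2.4650e-14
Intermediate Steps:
A(z, P) = 0
R = 26 (R = 31 - 5 = 26)
1/((5029512 + 505*(A(-3 + 6, -5) + R*(-66)))*(-9744950)) = 1/((5029512 + 505*(0 + 26*(-66)))*(-9744950)) = -1/9744950/(5029512 + 505*(0 - 1716)) = -1/9744950/(5029512 + 505*(-1716)) = -1/9744950/(5029512 - 866580) = -1/9744950/4162932 = (1/4162932)*(-1/9744950) = -1/40567564193400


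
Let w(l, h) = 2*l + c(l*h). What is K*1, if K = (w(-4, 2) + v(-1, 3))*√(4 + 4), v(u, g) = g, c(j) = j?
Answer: -26*√2 ≈ -36.770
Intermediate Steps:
w(l, h) = 2*l + h*l (w(l, h) = 2*l + l*h = 2*l + h*l)
K = -26*√2 (K = (-4*(2 + 2) + 3)*√(4 + 4) = (-4*4 + 3)*√8 = (-16 + 3)*(2*√2) = -26*√2 ≈ -36.770)
K*1 = -26*√2*1 = -26*√2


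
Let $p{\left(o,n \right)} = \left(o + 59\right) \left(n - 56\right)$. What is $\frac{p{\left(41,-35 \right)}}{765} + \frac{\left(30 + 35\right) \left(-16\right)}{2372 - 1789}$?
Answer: $- \frac{1220180}{89199} \approx -13.679$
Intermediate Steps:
$p{\left(o,n \right)} = \left(-56 + n\right) \left(59 + o\right)$ ($p{\left(o,n \right)} = \left(59 + o\right) \left(-56 + n\right) = \left(-56 + n\right) \left(59 + o\right)$)
$\frac{p{\left(41,-35 \right)}}{765} + \frac{\left(30 + 35\right) \left(-16\right)}{2372 - 1789} = \frac{-3304 - 2296 + 59 \left(-35\right) - 1435}{765} + \frac{\left(30 + 35\right) \left(-16\right)}{2372 - 1789} = \left(-3304 - 2296 - 2065 - 1435\right) \frac{1}{765} + \frac{65 \left(-16\right)}{2372 - 1789} = \left(-9100\right) \frac{1}{765} - \frac{1040}{583} = - \frac{1820}{153} - \frac{1040}{583} = - \frac{1220180}{89199}$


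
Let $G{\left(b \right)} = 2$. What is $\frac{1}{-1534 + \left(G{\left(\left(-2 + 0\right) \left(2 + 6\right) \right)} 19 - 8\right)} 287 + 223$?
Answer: $\frac{335105}{1504} \approx 222.81$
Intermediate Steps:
$\frac{1}{-1534 + \left(G{\left(\left(-2 + 0\right) \left(2 + 6\right) \right)} 19 - 8\right)} 287 + 223 = \frac{1}{-1534 + \left(2 \cdot 19 - 8\right)} 287 + 223 = \frac{1}{-1534 + \left(38 - 8\right)} 287 + 223 = \frac{1}{-1534 + 30} \cdot 287 + 223 = \frac{1}{-1504} \cdot 287 + 223 = \left(- \frac{1}{1504}\right) 287 + 223 = - \frac{287}{1504} + 223 = \frac{335105}{1504}$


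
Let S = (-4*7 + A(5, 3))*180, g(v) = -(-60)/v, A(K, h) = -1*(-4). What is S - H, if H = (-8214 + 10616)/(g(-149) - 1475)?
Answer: -949329302/219835 ≈ -4318.4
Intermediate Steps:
A(K, h) = 4
g(v) = 60/v
H = -357898/219835 (H = (-8214 + 10616)/(60/(-149) - 1475) = 2402/(60*(-1/149) - 1475) = 2402/(-60/149 - 1475) = 2402/(-219835/149) = 2402*(-149/219835) = -357898/219835 ≈ -1.6280)
S = -4320 (S = (-4*7 + 4)*180 = (-28 + 4)*180 = -24*180 = -4320)
S - H = -4320 - 1*(-357898/219835) = -4320 + 357898/219835 = -949329302/219835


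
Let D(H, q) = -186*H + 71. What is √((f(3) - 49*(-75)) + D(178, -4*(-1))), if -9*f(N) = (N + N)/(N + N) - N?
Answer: 8*I*√4129/3 ≈ 171.35*I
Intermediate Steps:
D(H, q) = 71 - 186*H
f(N) = -⅑ + N/9 (f(N) = -((N + N)/(N + N) - N)/9 = -((2*N)/((2*N)) - N)/9 = -((2*N)*(1/(2*N)) - N)/9 = -(1 - N)/9 = -⅑ + N/9)
√((f(3) - 49*(-75)) + D(178, -4*(-1))) = √(((-⅑ + (⅑)*3) - 49*(-75)) + (71 - 186*178)) = √(((-⅑ + ⅓) + 3675) + (71 - 33108)) = √((2/9 + 3675) - 33037) = √(33077/9 - 33037) = √(-264256/9) = 8*I*√4129/3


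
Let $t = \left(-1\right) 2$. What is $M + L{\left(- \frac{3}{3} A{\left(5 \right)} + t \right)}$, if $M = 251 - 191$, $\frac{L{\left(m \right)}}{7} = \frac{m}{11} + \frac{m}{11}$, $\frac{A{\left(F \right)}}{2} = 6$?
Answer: $\frac{464}{11} \approx 42.182$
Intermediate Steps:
$A{\left(F \right)} = 12$ ($A{\left(F \right)} = 2 \cdot 6 = 12$)
$t = -2$
$L{\left(m \right)} = \frac{14 m}{11}$ ($L{\left(m \right)} = 7 \left(\frac{m}{11} + \frac{m}{11}\right) = 7 \frac{2 m}{11} = \frac{14 m}{11}$)
$M = 60$
$M + L{\left(- \frac{3}{3} A{\left(5 \right)} + t \right)} = 60 + \frac{14 \left(- \frac{3}{3} \cdot 12 - 2\right)}{11} = 60 + \frac{14 \left(\left(-3\right) \frac{1}{3} \cdot 12 - 2\right)}{11} = 60 + \frac{14 \left(\left(-1\right) 12 - 2\right)}{11} = 60 + \frac{14 \left(-12 - 2\right)}{11} = 60 + \frac{14}{11} \left(-14\right) = 60 - \frac{196}{11} = \frac{464}{11}$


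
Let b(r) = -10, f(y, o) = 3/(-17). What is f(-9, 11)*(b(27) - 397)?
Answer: 1221/17 ≈ 71.823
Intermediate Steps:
f(y, o) = -3/17 (f(y, o) = 3*(-1/17) = -3/17)
f(-9, 11)*(b(27) - 397) = -3*(-10 - 397)/17 = -3/17*(-407) = 1221/17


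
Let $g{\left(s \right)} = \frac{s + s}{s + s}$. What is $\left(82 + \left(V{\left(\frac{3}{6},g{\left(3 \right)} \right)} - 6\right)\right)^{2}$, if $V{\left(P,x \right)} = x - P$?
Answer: $\frac{23409}{4} \approx 5852.3$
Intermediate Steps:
$g{\left(s \right)} = 1$ ($g{\left(s \right)} = \frac{2 s}{2 s} = 2 s \frac{1}{2 s} = 1$)
$\left(82 + \left(V{\left(\frac{3}{6},g{\left(3 \right)} \right)} - 6\right)\right)^{2} = \left(82 - \left(5 + \frac{1}{2}\right)\right)^{2} = \left(82 + \left(\left(1 - \frac{1}{2}\right) - 6\right)\right)^{2} = \left(82 + \left(\frac{1}{2} - 6\right)\right)^{2} = \left(82 - \frac{11}{2}\right)^{2} = \left(\frac{153}{2}\right)^{2} = \frac{23409}{4}$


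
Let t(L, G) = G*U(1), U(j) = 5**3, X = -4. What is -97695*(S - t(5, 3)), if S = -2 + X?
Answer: 37221795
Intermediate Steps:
U(j) = 125
t(L, G) = 125*G (t(L, G) = G*125 = 125*G)
S = -6 (S = -2 - 4 = -6)
-97695*(S - t(5, 3)) = -97695*(-6 - 125*3) = -97695*(-6 - 1*375) = -97695*(-6 - 375) = -97695*(-381) = 37221795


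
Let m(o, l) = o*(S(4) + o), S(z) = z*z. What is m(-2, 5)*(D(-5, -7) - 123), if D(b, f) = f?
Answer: 3640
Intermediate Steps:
S(z) = z²
m(o, l) = o*(16 + o) (m(o, l) = o*(4² + o) = o*(16 + o))
m(-2, 5)*(D(-5, -7) - 123) = (-2*(16 - 2))*(-7 - 123) = -2*14*(-130) = -28*(-130) = 3640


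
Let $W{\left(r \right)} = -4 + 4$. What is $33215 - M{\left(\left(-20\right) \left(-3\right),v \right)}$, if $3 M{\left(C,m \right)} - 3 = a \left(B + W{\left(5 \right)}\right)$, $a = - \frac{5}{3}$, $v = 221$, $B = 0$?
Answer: $33214$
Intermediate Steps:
$W{\left(r \right)} = 0$
$a = - \frac{5}{3}$ ($a = \left(-5\right) \frac{1}{3} = - \frac{5}{3} \approx -1.6667$)
$M{\left(C,m \right)} = 1$ ($M{\left(C,m \right)} = 1 + \frac{\left(- \frac{5}{3}\right) \left(0 + 0\right)}{3} = 1 + \frac{\left(- \frac{5}{3}\right) 0}{3} = 1 + \frac{1}{3} \cdot 0 = 1 + 0 = 1$)
$33215 - M{\left(\left(-20\right) \left(-3\right),v \right)} = 33215 - 1 = 33214$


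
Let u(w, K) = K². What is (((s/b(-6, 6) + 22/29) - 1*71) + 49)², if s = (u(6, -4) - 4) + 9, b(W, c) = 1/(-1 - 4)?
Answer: 13402921/841 ≈ 15937.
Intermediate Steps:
b(W, c) = -⅕ (b(W, c) = 1/(-5) = -⅕)
s = 21 (s = ((-4)² - 4) + 9 = (16 - 4) + 9 = 12 + 9 = 21)
(((s/b(-6, 6) + 22/29) - 1*71) + 49)² = (((21/(-⅕) + 22/29) - 1*71) + 49)² = (((21*(-5) + 22*(1/29)) - 71) + 49)² = (((-105 + 22/29) - 71) + 49)² = ((-3023/29 - 71) + 49)² = (-5082/29 + 49)² = (-3661/29)² = 13402921/841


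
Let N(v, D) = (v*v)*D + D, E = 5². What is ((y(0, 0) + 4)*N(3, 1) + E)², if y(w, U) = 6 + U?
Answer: 15625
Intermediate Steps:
E = 25
N(v, D) = D + D*v² (N(v, D) = v²*D + D = D*v² + D = D + D*v²)
((y(0, 0) + 4)*N(3, 1) + E)² = (((6 + 0) + 4)*(1*(1 + 3²)) + 25)² = ((6 + 4)*(1*(1 + 9)) + 25)² = (10*(1*10) + 25)² = (10*10 + 25)² = (100 + 25)² = 125² = 15625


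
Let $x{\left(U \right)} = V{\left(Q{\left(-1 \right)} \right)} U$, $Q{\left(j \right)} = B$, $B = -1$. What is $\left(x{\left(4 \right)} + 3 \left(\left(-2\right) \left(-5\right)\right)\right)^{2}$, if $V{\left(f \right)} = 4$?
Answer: $2116$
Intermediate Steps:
$Q{\left(j \right)} = -1$
$x{\left(U \right)} = 4 U$
$\left(x{\left(4 \right)} + 3 \left(\left(-2\right) \left(-5\right)\right)\right)^{2} = \left(4 \cdot 4 + 3 \left(\left(-2\right) \left(-5\right)\right)\right)^{2} = \left(16 + 3 \cdot 10\right)^{2} = \left(16 + 30\right)^{2} = 46^{2} = 2116$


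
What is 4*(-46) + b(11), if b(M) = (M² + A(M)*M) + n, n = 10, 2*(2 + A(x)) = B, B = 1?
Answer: -139/2 ≈ -69.500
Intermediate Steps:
A(x) = -3/2 (A(x) = -2 + (½)*1 = -2 + ½ = -3/2)
b(M) = 10 + M² - 3*M/2 (b(M) = (M² - 3*M/2) + 10 = 10 + M² - 3*M/2)
4*(-46) + b(11) = 4*(-46) + (10 + 11² - 3/2*11) = -184 + (10 + 121 - 33/2) = -184 + 229/2 = -139/2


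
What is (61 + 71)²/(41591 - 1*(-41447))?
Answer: 8712/41519 ≈ 0.20983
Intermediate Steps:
(61 + 71)²/(41591 - 1*(-41447)) = 132²/(41591 + 41447) = 17424/83038 = 17424*(1/83038) = 8712/41519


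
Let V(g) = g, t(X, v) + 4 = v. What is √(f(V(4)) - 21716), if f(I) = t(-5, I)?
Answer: 2*I*√5429 ≈ 147.36*I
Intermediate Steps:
t(X, v) = -4 + v
f(I) = -4 + I
√(f(V(4)) - 21716) = √((-4 + 4) - 21716) = √(0 - 21716) = √(-21716) = 2*I*√5429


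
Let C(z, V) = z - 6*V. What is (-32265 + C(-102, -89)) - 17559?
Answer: -49392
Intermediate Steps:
(-32265 + C(-102, -89)) - 17559 = (-32265 + (-102 - 6*(-89))) - 17559 = (-32265 + (-102 + 534)) - 17559 = (-32265 + 432) - 17559 = -31833 - 17559 = -49392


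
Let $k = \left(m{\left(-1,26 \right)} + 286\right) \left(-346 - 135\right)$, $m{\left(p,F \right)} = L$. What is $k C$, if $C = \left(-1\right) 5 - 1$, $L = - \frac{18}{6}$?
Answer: $816738$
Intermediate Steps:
$L = -3$ ($L = \left(-18\right) \frac{1}{6} = -3$)
$m{\left(p,F \right)} = -3$
$k = -136123$ ($k = \left(-3 + 286\right) \left(-346 - 135\right) = 283 \left(-481\right) = -136123$)
$C = -6$ ($C = -5 - 1 = -6$)
$k C = \left(-136123\right) \left(-6\right) = 816738$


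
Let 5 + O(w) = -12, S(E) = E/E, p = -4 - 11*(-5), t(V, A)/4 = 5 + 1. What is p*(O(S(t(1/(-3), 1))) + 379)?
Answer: 18462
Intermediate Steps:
t(V, A) = 24 (t(V, A) = 4*(5 + 1) = 4*6 = 24)
p = 51 (p = -4 + 55 = 51)
S(E) = 1
O(w) = -17 (O(w) = -5 - 12 = -17)
p*(O(S(t(1/(-3), 1))) + 379) = 51*(-17 + 379) = 51*362 = 18462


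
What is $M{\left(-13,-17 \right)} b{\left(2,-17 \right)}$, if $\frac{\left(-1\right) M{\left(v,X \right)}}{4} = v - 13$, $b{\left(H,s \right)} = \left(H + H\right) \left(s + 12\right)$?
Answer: $-2080$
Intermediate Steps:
$b{\left(H,s \right)} = 2 H \left(12 + s\right)$
$M{\left(v,X \right)} = 52 - 4 v$ ($M{\left(v,X \right)} = - 4 \left(v - 13\right) = - 4 \left(-13 + v\right) = 52 - 4 v$)
$M{\left(-13,-17 \right)} b{\left(2,-17 \right)} = \left(52 - -52\right) 2 \cdot 2 \left(12 - 17\right) = \left(52 + 52\right) 2 \cdot 2 \left(-5\right) = 104 \left(-20\right) = -2080$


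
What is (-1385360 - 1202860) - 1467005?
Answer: -4055225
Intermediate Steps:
(-1385360 - 1202860) - 1467005 = -2588220 - 1467005 = -4055225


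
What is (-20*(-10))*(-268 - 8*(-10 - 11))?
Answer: -20000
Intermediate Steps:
(-20*(-10))*(-268 - 8*(-10 - 11)) = 200*(-268 - 8*(-21)) = 200*(-268 + 168) = 200*(-100) = -20000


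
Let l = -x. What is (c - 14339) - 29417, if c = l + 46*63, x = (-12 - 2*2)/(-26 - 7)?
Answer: -1348330/33 ≈ -40859.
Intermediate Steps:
x = 16/33 (x = (-12 - 4)/(-33) = -16*(-1/33) = 16/33 ≈ 0.48485)
l = -16/33 (l = -1*16/33 = -16/33 ≈ -0.48485)
c = 95618/33 (c = -16/33 + 46*63 = -16/33 + 2898 = 95618/33 ≈ 2897.5)
(c - 14339) - 29417 = (95618/33 - 14339) - 29417 = -377569/33 - 29417 = -1348330/33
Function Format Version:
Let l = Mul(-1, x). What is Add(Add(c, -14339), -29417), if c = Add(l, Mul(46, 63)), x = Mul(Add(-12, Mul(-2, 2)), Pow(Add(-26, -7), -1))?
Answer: Rational(-1348330, 33) ≈ -40859.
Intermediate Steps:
x = Rational(16, 33) (x = Mul(Add(-12, -4), Pow(-33, -1)) = Mul(-16, Rational(-1, 33)) = Rational(16, 33) ≈ 0.48485)
l = Rational(-16, 33) (l = Mul(-1, Rational(16, 33)) = Rational(-16, 33) ≈ -0.48485)
c = Rational(95618, 33) (c = Add(Rational(-16, 33), Mul(46, 63)) = Add(Rational(-16, 33), 2898) = Rational(95618, 33) ≈ 2897.5)
Add(Add(c, -14339), -29417) = Add(Add(Rational(95618, 33), -14339), -29417) = Add(Rational(-377569, 33), -29417) = Rational(-1348330, 33)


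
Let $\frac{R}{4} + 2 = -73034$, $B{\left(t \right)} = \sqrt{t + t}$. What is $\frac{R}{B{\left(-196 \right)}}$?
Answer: $\frac{73036 i \sqrt{2}}{7} \approx 14756.0 i$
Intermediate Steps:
$B{\left(t \right)} = \sqrt{2} \sqrt{t}$ ($B{\left(t \right)} = \sqrt{2 t} = \sqrt{2} \sqrt{t}$)
$R = -292144$ ($R = -8 + 4 \left(-73034\right) = -8 - 292136 = -292144$)
$\frac{R}{B{\left(-196 \right)}} = - \frac{292144}{\sqrt{2} \sqrt{-196}} = - \frac{292144}{\sqrt{2} \cdot 14 i} = - \frac{292144}{14 i \sqrt{2}} = - 292144 \left(- \frac{i \sqrt{2}}{28}\right) = \frac{73036 i \sqrt{2}}{7}$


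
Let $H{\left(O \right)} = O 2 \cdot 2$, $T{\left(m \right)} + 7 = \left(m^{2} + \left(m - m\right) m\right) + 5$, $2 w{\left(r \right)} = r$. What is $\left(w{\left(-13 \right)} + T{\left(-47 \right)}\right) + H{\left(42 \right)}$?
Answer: $\frac{4737}{2} \approx 2368.5$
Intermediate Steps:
$w{\left(r \right)} = \frac{r}{2}$
$T{\left(m \right)} = -2 + m^{2}$ ($T{\left(m \right)} = -7 + \left(\left(m^{2} + \left(m - m\right) m\right) + 5\right) = -7 + \left(\left(m^{2} + 0 m\right) + 5\right) = -7 + \left(\left(m^{2} + 0\right) + 5\right) = -7 + \left(m^{2} + 5\right) = -7 + \left(5 + m^{2}\right) = -2 + m^{2}$)
$H{\left(O \right)} = 4 O$ ($H{\left(O \right)} = 2 O 2 = 4 O$)
$\left(w{\left(-13 \right)} + T{\left(-47 \right)}\right) + H{\left(42 \right)} = \left(\frac{1}{2} \left(-13\right) - \left(2 - \left(-47\right)^{2}\right)\right) + 4 \cdot 42 = \left(- \frac{13}{2} + \left(-2 + 2209\right)\right) + 168 = \left(- \frac{13}{2} + 2207\right) + 168 = \frac{4401}{2} + 168 = \frac{4737}{2}$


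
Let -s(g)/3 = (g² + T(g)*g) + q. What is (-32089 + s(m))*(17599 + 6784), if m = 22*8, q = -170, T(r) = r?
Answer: -5301717605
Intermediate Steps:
m = 176
s(g) = 510 - 6*g² (s(g) = -3*((g² + g*g) - 170) = -3*((g² + g²) - 170) = -3*(2*g² - 170) = -3*(-170 + 2*g²) = 510 - 6*g²)
(-32089 + s(m))*(17599 + 6784) = (-32089 + (510 - 6*176²))*(17599 + 6784) = (-32089 + (510 - 6*30976))*24383 = (-32089 + (510 - 185856))*24383 = (-32089 - 185346)*24383 = -217435*24383 = -5301717605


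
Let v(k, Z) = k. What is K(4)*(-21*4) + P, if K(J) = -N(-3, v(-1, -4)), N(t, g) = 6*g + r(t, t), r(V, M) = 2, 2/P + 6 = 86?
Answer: -13439/40 ≈ -335.98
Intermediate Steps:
P = 1/40 (P = 2/(-6 + 86) = 2/80 = 2*(1/80) = 1/40 ≈ 0.025000)
N(t, g) = 2 + 6*g (N(t, g) = 6*g + 2 = 2 + 6*g)
K(J) = 4 (K(J) = -(2 + 6*(-1)) = -(2 - 6) = -1*(-4) = 4)
K(4)*(-21*4) + P = 4*(-21*4) + 1/40 = 4*(-84) + 1/40 = -336 + 1/40 = -13439/40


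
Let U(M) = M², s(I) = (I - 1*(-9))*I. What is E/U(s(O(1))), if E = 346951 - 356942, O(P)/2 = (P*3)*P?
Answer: -9991/8100 ≈ -1.2335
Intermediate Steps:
O(P) = 6*P² (O(P) = 2*((P*3)*P) = 2*((3*P)*P) = 2*(3*P²) = 6*P²)
s(I) = I*(9 + I) (s(I) = (I + 9)*I = (9 + I)*I = I*(9 + I))
E = -9991
E/U(s(O(1))) = -9991*1/(36*(9 + 6*1²)²) = -9991*1/(36*(9 + 6*1)²) = -9991*1/(36*(9 + 6)²) = -9991/((6*15)²) = -9991/(90²) = -9991/8100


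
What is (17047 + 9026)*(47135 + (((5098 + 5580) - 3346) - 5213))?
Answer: 1284199542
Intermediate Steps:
(17047 + 9026)*(47135 + (((5098 + 5580) - 3346) - 5213)) = 26073*(47135 + ((10678 - 3346) - 5213)) = 26073*(47135 + (7332 - 5213)) = 26073*(47135 + 2119) = 26073*49254 = 1284199542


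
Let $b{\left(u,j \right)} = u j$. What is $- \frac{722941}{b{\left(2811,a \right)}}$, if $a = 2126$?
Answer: $- \frac{722941}{5976186} \approx -0.12097$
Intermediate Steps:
$b{\left(u,j \right)} = j u$
$- \frac{722941}{b{\left(2811,a \right)}} = - \frac{722941}{2126 \cdot 2811} = - \frac{722941}{5976186}$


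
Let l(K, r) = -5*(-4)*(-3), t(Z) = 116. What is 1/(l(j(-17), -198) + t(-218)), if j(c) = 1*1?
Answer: 1/56 ≈ 0.017857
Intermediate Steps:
j(c) = 1
l(K, r) = -60 (l(K, r) = 20*(-3) = -60)
1/(l(j(-17), -198) + t(-218)) = 1/(-60 + 116) = 1/56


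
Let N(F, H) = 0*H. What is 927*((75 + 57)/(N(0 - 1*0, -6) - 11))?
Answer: -11124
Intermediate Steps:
N(F, H) = 0
927*((75 + 57)/(N(0 - 1*0, -6) - 11)) = 927*((75 + 57)/(0 - 11)) = 927*(132/(-11)) = 927*(132*(-1/11)) = 927*(-12) = -11124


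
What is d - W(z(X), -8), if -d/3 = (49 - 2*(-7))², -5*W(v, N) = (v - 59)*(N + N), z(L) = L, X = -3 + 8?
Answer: -58671/5 ≈ -11734.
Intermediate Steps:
X = 5
W(v, N) = -2*N*(-59 + v)/5 (W(v, N) = -(v - 59)*(N + N)/5 = -(-59 + v)*2*N/5 = -2*N*(-59 + v)/5)
d = -11907 (d = -3*(49 - 2*(-7))² = -3*(49 + 14)² = -3*63² = -3*3969 = -11907)
d - W(z(X), -8) = -11907 - 2*(-8)*(59 - 1*5)/5 = -11907 - 2*(-8)*(59 - 5)/5 = -11907 - 2*(-8)*54/5 = -11907 - 1*(-864/5) = -11907 + 864/5 = -58671/5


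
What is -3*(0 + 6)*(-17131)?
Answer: 308358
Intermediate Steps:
-3*(0 + 6)*(-17131) = -3*6*(-17131) = -18*(-17131) = 308358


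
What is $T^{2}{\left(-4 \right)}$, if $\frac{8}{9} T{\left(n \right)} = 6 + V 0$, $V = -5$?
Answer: $\frac{729}{16} \approx 45.563$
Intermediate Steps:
$T{\left(n \right)} = \frac{27}{4}$ ($T{\left(n \right)} = \frac{9 \left(6 - 0\right)}{8} = \frac{9 \left(6 + 0\right)}{8} = \frac{9}{8} \cdot 6 = \frac{27}{4}$)
$T^{2}{\left(-4 \right)} = \left(\frac{27}{4}\right)^{2} = \frac{729}{16}$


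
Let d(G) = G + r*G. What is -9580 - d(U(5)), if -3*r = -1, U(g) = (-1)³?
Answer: -28736/3 ≈ -9578.7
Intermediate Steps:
U(g) = -1
r = ⅓ (r = -⅓*(-1) = ⅓ ≈ 0.33333)
d(G) = 4*G/3 (d(G) = G + G/3 = 4*G/3)
-9580 - d(U(5)) = -9580 - 4*(-1)/3 = -9580 - 1*(-4/3) = -9580 + 4/3 = -28736/3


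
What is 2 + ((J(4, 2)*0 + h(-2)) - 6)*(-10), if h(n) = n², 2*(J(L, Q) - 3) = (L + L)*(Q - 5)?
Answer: 22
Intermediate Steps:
J(L, Q) = 3 + L*(-5 + Q) (J(L, Q) = 3 + ((L + L)*(Q - 5))/2 = 3 + ((2*L)*(-5 + Q))/2 = 3 + (2*L*(-5 + Q))/2 = 3 + L*(-5 + Q))
2 + ((J(4, 2)*0 + h(-2)) - 6)*(-10) = 2 + (((3 - 5*4 + 4*2)*0 + (-2)²) - 6)*(-10) = 2 + (((3 - 20 + 8)*0 + 4) - 6)*(-10) = 2 + ((-9*0 + 4) - 6)*(-10) = 2 + ((0 + 4) - 6)*(-10) = 2 + (4 - 6)*(-10) = 2 - 2*(-10) = 2 + 20 = 22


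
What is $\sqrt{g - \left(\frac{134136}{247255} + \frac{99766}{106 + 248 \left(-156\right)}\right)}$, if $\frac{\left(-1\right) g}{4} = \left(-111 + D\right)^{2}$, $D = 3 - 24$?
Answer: $\frac{47 i \sqrt{717792725498803767295}}{4769796205} \approx 264.0 i$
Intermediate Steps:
$D = -21$
$g = -69696$ ($g = - 4 \left(-111 - 21\right)^{2} = - 4 \left(-132\right)^{2} = \left(-4\right) 17424 = -69696$)
$\sqrt{g - \left(\frac{134136}{247255} + \frac{99766}{106 + 248 \left(-156\right)}\right)} = \sqrt{-69696 - \left(\frac{134136}{247255} + \frac{99766}{106 + 248 \left(-156\right)}\right)} = \sqrt{-69696 - \left(\frac{134136}{247255} + \frac{99766}{106 - 38688}\right)} = \sqrt{-69696 - \left(\frac{134136}{247255} + \frac{99766}{-38582}\right)} = \sqrt{-69696 - - \frac{9746203589}{4769796205}} = \sqrt{-69696 + \left(\frac{49883}{19291} - \frac{134136}{247255}\right)} = \sqrt{-69696 + \frac{9746203589}{4769796205}} = \sqrt{- \frac{332425970100091}{4769796205}} = \frac{47 i \sqrt{717792725498803767295}}{4769796205}$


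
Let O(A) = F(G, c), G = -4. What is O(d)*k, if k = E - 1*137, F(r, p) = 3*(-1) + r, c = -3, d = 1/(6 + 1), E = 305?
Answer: -1176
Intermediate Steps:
d = ⅐ (d = 1/7 = ⅐ ≈ 0.14286)
F(r, p) = -3 + r
k = 168 (k = 305 - 1*137 = 305 - 137 = 168)
O(A) = -7 (O(A) = -3 - 4 = -7)
O(d)*k = -7*168 = -1176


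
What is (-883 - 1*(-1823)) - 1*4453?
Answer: -3513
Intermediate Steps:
(-883 - 1*(-1823)) - 1*4453 = (-883 + 1823) - 4453 = 940 - 4453 = -3513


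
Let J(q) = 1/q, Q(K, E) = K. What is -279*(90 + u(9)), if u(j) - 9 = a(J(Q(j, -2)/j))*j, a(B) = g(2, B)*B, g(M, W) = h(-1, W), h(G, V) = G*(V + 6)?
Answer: -10044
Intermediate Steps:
h(G, V) = G*(6 + V)
g(M, W) = -6 - W (g(M, W) = -(6 + W) = -6 - W)
a(B) = B*(-6 - B) (a(B) = (-6 - B)*B = B*(-6 - B))
u(j) = 9 - 7*j (u(j) = 9 + (-(6 + 1/(j/j))/(j/j))*j = 9 + (-1*(6 + 1/1)/1)*j = 9 + (-1*1*(6 + 1))*j = 9 + (-1*1*7)*j = 9 - 7*j)
-279*(90 + u(9)) = -279*(90 + (9 - 7*9)) = -279*(90 + (9 - 63)) = -279*(90 - 54) = -279*36 = -10044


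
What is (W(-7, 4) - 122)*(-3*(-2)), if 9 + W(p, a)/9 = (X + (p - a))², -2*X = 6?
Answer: 9366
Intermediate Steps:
X = -3 (X = -½*6 = -3)
W(p, a) = -81 + 9*(-3 + p - a)² (W(p, a) = -81 + 9*(-3 + (p - a))² = -81 + 9*(-3 + p - a)²)
(W(-7, 4) - 122)*(-3*(-2)) = ((-81 + 9*(3 + 4 - 1*(-7))²) - 122)*(-3*(-2)) = ((-81 + 9*(3 + 4 + 7)²) - 122)*6 = ((-81 + 9*14²) - 122)*6 = ((-81 + 9*196) - 122)*6 = ((-81 + 1764) - 122)*6 = (1683 - 122)*6 = 1561*6 = 9366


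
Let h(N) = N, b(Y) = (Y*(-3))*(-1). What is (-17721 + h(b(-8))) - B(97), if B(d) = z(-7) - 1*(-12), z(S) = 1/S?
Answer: -124298/7 ≈ -17757.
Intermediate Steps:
z(S) = 1/S
b(Y) = 3*Y (b(Y) = -3*Y*(-1) = 3*Y)
B(d) = 83/7 (B(d) = 1/(-7) - 1*(-12) = -⅐ + 12 = 83/7)
(-17721 + h(b(-8))) - B(97) = (-17721 + 3*(-8)) - 1*83/7 = (-17721 - 24) - 83/7 = -17745 - 83/7 = -124298/7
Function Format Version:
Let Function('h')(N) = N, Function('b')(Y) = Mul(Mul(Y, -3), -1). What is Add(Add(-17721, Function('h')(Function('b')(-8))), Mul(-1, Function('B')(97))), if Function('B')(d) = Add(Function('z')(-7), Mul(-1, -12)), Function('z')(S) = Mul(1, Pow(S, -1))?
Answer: Rational(-124298, 7) ≈ -17757.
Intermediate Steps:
Function('z')(S) = Pow(S, -1)
Function('b')(Y) = Mul(3, Y) (Function('b')(Y) = Mul(Mul(-3, Y), -1) = Mul(3, Y))
Function('B')(d) = Rational(83, 7) (Function('B')(d) = Add(Pow(-7, -1), Mul(-1, -12)) = Add(Rational(-1, 7), 12) = Rational(83, 7))
Add(Add(-17721, Function('h')(Function('b')(-8))), Mul(-1, Function('B')(97))) = Add(Add(-17721, Mul(3, -8)), Mul(-1, Rational(83, 7))) = Add(Add(-17721, -24), Rational(-83, 7)) = Add(-17745, Rational(-83, 7)) = Rational(-124298, 7)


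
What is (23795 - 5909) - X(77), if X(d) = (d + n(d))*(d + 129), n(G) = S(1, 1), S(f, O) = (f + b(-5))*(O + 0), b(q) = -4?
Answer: 2642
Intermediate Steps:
S(f, O) = O*(-4 + f) (S(f, O) = (f - 4)*(O + 0) = (-4 + f)*O = O*(-4 + f))
n(G) = -3 (n(G) = 1*(-4 + 1) = 1*(-3) = -3)
X(d) = (-3 + d)*(129 + d) (X(d) = (d - 3)*(d + 129) = (-3 + d)*(129 + d))
(23795 - 5909) - X(77) = (23795 - 5909) - (-387 + 77² + 126*77) = 17886 - (-387 + 5929 + 9702) = 17886 - 1*15244 = 17886 - 15244 = 2642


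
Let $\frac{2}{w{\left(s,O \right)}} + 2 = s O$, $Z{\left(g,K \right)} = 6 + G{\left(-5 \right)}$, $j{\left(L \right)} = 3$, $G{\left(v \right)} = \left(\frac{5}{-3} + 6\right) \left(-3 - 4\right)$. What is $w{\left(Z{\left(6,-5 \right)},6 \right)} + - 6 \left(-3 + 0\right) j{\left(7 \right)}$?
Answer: $\frac{3995}{74} \approx 53.987$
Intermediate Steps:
$G{\left(v \right)} = - \frac{91}{3}$ ($G{\left(v \right)} = \left(5 \left(- \frac{1}{3}\right) + 6\right) \left(-7\right) = \left(- \frac{5}{3} + 6\right) \left(-7\right) = \frac{13}{3} \left(-7\right) = - \frac{91}{3}$)
$Z{\left(g,K \right)} = - \frac{73}{3}$ ($Z{\left(g,K \right)} = 6 - \frac{91}{3} = - \frac{73}{3}$)
$w{\left(s,O \right)} = \frac{2}{-2 + O s}$ ($w{\left(s,O \right)} = \frac{2}{-2 + s O} = \frac{2}{-2 + O s}$)
$w{\left(Z{\left(6,-5 \right)},6 \right)} + - 6 \left(-3 + 0\right) j{\left(7 \right)} = \frac{2}{-2 + 6 \left(- \frac{73}{3}\right)} + - 6 \left(-3 + 0\right) 3 = \frac{2}{-2 - 146} + \left(-6\right) \left(-3\right) 3 = \frac{2}{-148} + 18 \cdot 3 = 2 \left(- \frac{1}{148}\right) + 54 = - \frac{1}{74} + 54 = \frac{3995}{74}$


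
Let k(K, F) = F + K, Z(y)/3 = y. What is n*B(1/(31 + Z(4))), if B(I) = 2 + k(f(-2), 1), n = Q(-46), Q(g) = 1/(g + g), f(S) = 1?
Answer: -1/23 ≈ -0.043478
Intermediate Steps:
Q(g) = 1/(2*g)
Z(y) = 3*y
n = -1/92 (n = (½)/(-46) = (½)*(-1/46) = -1/92 ≈ -0.010870)
B(I) = 4 (B(I) = 2 + (1 + 1) = 2 + 2 = 4)
n*B(1/(31 + Z(4))) = -1/92*4 = -1/23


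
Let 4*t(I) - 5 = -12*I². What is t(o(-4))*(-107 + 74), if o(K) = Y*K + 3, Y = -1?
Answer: 19239/4 ≈ 4809.8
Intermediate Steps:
o(K) = 3 - K (o(K) = -K + 3 = 3 - K)
t(I) = 5/4 - 3*I² (t(I) = 5/4 + (-12*I²)/4 = 5/4 - 3*I²)
t(o(-4))*(-107 + 74) = (5/4 - 3*(3 - 1*(-4))²)*(-107 + 74) = (5/4 - 3*(3 + 4)²)*(-33) = (5/4 - 3*7²)*(-33) = (5/4 - 3*49)*(-33) = (5/4 - 147)*(-33) = -583/4*(-33) = 19239/4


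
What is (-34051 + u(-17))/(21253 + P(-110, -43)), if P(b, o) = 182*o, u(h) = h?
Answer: -34068/13427 ≈ -2.5373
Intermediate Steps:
(-34051 + u(-17))/(21253 + P(-110, -43)) = (-34051 - 17)/(21253 + 182*(-43)) = -34068/(21253 - 7826) = -34068/13427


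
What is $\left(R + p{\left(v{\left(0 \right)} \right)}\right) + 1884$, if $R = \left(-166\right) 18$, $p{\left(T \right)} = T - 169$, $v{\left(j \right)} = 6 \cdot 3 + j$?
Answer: $-1255$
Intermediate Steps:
$v{\left(j \right)} = 18 + j$
$p{\left(T \right)} = -169 + T$
$R = -2988$
$\left(R + p{\left(v{\left(0 \right)} \right)}\right) + 1884 = \left(-2988 + \left(-169 + \left(18 + 0\right)\right)\right) + 1884 = \left(-2988 + \left(-169 + 18\right)\right) + 1884 = \left(-2988 - 151\right) + 1884 = -3139 + 1884 = -1255$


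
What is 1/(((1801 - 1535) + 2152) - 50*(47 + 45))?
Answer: -1/2182 ≈ -0.00045829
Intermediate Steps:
1/(((1801 - 1535) + 2152) - 50*(47 + 45)) = 1/((266 + 2152) - 50*92) = 1/(2418 - 4600) = 1/(-2182) = -1/2182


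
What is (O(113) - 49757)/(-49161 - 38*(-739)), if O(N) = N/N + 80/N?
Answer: 5622348/2381927 ≈ 2.3604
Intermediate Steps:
O(N) = 1 + 80/N
(O(113) - 49757)/(-49161 - 38*(-739)) = ((80 + 113)/113 - 49757)/(-49161 - 38*(-739)) = ((1/113)*193 - 49757)/(-49161 + 28082) = (193/113 - 49757)/(-21079) = -5622348/113*(-1/21079) = 5622348/2381927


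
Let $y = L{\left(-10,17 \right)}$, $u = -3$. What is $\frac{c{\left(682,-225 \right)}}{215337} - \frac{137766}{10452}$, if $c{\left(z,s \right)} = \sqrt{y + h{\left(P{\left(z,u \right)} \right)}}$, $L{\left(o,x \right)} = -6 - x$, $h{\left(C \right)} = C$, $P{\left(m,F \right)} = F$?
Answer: $- \frac{22961}{1742} + \frac{i \sqrt{26}}{215337} \approx -13.181 + 2.3679 \cdot 10^{-5} i$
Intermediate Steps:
$y = -23$ ($y = -6 - 17 = -23$)
$c{\left(z,s \right)} = i \sqrt{26}$ ($c{\left(z,s \right)} = \sqrt{-23 - 3} = \sqrt{-26} = i \sqrt{26}$)
$\frac{c{\left(682,-225 \right)}}{215337} - \frac{137766}{10452} = \frac{i \sqrt{26}}{215337} - \frac{137766}{10452} = i \sqrt{26} \cdot \frac{1}{215337} - \frac{22961}{1742} = \frac{i \sqrt{26}}{215337} - \frac{22961}{1742} = - \frac{22961}{1742} + \frac{i \sqrt{26}}{215337}$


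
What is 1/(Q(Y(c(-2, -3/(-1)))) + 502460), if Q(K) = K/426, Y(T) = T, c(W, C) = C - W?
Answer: 426/214047965 ≈ 1.9902e-6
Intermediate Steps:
Q(K) = K/426 (Q(K) = K*(1/426) = K/426)
1/(Q(Y(c(-2, -3/(-1)))) + 502460) = 1/((-3/(-1) - 1*(-2))/426 + 502460) = 1/((-3*(-1) + 2)/426 + 502460) = 1/((3 + 2)/426 + 502460) = 1/((1/426)*5 + 502460) = 1/(5/426 + 502460) = 1/(214047965/426) = 426/214047965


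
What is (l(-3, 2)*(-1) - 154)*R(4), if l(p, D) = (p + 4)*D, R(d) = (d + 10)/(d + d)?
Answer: -273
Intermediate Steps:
R(d) = (10 + d)/(2*d) (R(d) = (10 + d)/((2*d)) = (10 + d)*(1/(2*d)) = (10 + d)/(2*d))
l(p, D) = D*(4 + p) (l(p, D) = (4 + p)*D = D*(4 + p))
(l(-3, 2)*(-1) - 154)*R(4) = ((2*(4 - 3))*(-1) - 154)*((1/2)*(10 + 4)/4) = ((2*1)*(-1) - 154)*((1/2)*(1/4)*14) = (2*(-1) - 154)*(7/4) = (-2 - 154)*(7/4) = -156*7/4 = -273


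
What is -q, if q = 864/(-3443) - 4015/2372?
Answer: 15873053/8166796 ≈ 1.9436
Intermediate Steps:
q = -15873053/8166796 (q = 864*(-1/3443) - 4015*1/2372 = -864/3443 - 4015/2372 = -15873053/8166796 ≈ -1.9436)
-q = -1*(-15873053/8166796) = 15873053/8166796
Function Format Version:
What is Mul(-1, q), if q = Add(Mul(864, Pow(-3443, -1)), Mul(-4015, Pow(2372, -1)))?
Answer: Rational(15873053, 8166796) ≈ 1.9436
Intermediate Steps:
q = Rational(-15873053, 8166796) (q = Add(Mul(864, Rational(-1, 3443)), Mul(-4015, Rational(1, 2372))) = Add(Rational(-864, 3443), Rational(-4015, 2372)) = Rational(-15873053, 8166796) ≈ -1.9436)
Mul(-1, q) = Mul(-1, Rational(-15873053, 8166796)) = Rational(15873053, 8166796)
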